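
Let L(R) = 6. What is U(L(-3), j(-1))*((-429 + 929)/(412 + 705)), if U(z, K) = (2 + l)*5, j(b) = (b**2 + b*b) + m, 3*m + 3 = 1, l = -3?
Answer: -2500/1117 ≈ -2.2381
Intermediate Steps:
m = -2/3 (m = -1 + (1/3)*1 = -1 + 1/3 = -2/3 ≈ -0.66667)
j(b) = -2/3 + 2*b**2 (j(b) = (b**2 + b*b) - 2/3 = (b**2 + b**2) - 2/3 = 2*b**2 - 2/3 = -2/3 + 2*b**2)
U(z, K) = -5 (U(z, K) = (2 - 3)*5 = -1*5 = -5)
U(L(-3), j(-1))*((-429 + 929)/(412 + 705)) = -5*(-429 + 929)/(412 + 705) = -2500/1117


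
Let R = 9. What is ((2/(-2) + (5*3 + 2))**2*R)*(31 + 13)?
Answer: 101376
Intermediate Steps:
((2/(-2) + (5*3 + 2))**2*R)*(31 + 13) = ((2/(-2) + (5*3 + 2))**2*9)*(31 + 13) = ((2*(-1/2) + (15 + 2))**2*9)*44 = ((-1 + 17)**2*9)*44 = (16**2*9)*44 = (256*9)*44 = 2304*44 = 101376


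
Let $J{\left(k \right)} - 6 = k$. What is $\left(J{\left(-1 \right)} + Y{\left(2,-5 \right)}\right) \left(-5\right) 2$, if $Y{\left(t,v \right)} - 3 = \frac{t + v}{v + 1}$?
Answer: $- \frac{175}{2} \approx -87.5$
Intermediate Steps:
$Y{\left(t,v \right)} = 3 + \frac{t + v}{1 + v}$ ($Y{\left(t,v \right)} = 3 + \frac{t + v}{v + 1} = 3 + \frac{t + v}{1 + v}$)
$J{\left(k \right)} = 6 + k$
$\left(J{\left(-1 \right)} + Y{\left(2,-5 \right)}\right) \left(-5\right) 2 = \left(\left(6 - 1\right) + \frac{3 + 2 + 4 \left(-5\right)}{1 - 5}\right) \left(-5\right) 2 = \left(5 + \frac{3 + 2 - 20}{-4}\right) \left(-5\right) 2 = \left(5 - - \frac{15}{4}\right) \left(-5\right) 2 = \left(5 + \frac{15}{4}\right) \left(-5\right) 2 = \frac{35}{4} \left(-5\right) 2 = \left(- \frac{175}{4}\right) 2 = - \frac{175}{2}$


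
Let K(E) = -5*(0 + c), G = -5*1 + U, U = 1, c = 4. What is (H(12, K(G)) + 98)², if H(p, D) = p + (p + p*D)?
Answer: 13924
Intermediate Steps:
G = -4 (G = -5*1 + 1 = -5 + 1 = -4)
K(E) = -20 (K(E) = -5*(0 + 4) = -5*4 = -20)
H(p, D) = 2*p + D*p (H(p, D) = p + (p + D*p) = 2*p + D*p)
(H(12, K(G)) + 98)² = (12*(2 - 20) + 98)² = (12*(-18) + 98)² = (-216 + 98)² = (-118)² = 13924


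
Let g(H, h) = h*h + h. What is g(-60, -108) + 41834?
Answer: 53390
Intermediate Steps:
g(H, h) = h + h² (g(H, h) = h² + h = h + h²)
g(-60, -108) + 41834 = -108*(1 - 108) + 41834 = -108*(-107) + 41834 = 11556 + 41834 = 53390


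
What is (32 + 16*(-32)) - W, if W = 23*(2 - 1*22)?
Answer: -20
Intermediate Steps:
W = -460 (W = 23*(2 - 22) = 23*(-20) = -460)
(32 + 16*(-32)) - W = (32 + 16*(-32)) - 1*(-460) = (32 - 512) + 460 = -480 + 460 = -20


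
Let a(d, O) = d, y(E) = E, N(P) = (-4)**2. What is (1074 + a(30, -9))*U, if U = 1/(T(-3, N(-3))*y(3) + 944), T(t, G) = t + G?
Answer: 1104/983 ≈ 1.1231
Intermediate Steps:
N(P) = 16
T(t, G) = G + t
U = 1/983 (U = 1/((16 - 3)*3 + 944) = 1/(13*3 + 944) = 1/(39 + 944) = 1/983 ≈ 0.0010173)
(1074 + a(30, -9))*U = (1074 + 30)*(1/983) = 1104*(1/983) = 1104/983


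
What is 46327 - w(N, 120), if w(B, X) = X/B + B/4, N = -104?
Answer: 602604/13 ≈ 46354.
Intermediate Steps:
w(B, X) = B/4 + X/B (w(B, X) = X/B + B*(1/4) = X/B + B/4 = B/4 + X/B)
46327 - w(N, 120) = 46327 - ((1/4)*(-104) + 120/(-104)) = 46327 - (-26 + 120*(-1/104)) = 46327 - (-26 - 15/13) = 46327 - 1*(-353/13) = 46327 + 353/13 = 602604/13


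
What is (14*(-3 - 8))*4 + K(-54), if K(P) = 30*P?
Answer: -2236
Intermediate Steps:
(14*(-3 - 8))*4 + K(-54) = (14*(-3 - 8))*4 + 30*(-54) = (14*(-11))*4 - 1620 = -154*4 - 1620 = -616 - 1620 = -2236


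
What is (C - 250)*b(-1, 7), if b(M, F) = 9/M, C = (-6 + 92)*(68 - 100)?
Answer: 27018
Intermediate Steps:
C = -2752 (C = 86*(-32) = -2752)
(C - 250)*b(-1, 7) = (-2752 - 250)*(9/(-1)) = -27018*(-1) = -3002*(-9) = 27018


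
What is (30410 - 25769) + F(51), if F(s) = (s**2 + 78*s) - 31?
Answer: 11189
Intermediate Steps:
F(s) = -31 + s**2 + 78*s
(30410 - 25769) + F(51) = (30410 - 25769) + (-31 + 51**2 + 78*51) = 4641 + (-31 + 2601 + 3978) = 4641 + 6548 = 11189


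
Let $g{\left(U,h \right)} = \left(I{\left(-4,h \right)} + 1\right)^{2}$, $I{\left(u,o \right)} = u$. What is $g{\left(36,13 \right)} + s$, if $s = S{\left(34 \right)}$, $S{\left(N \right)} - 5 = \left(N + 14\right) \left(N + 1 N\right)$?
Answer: $3278$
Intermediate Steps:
$S{\left(N \right)} = 5 + 2 N \left(14 + N\right)$ ($S{\left(N \right)} = 5 + \left(N + 14\right) \left(N + 1 N\right) = 5 + \left(14 + N\right) \left(N + N\right) = 5 + \left(14 + N\right) 2 N = 5 + 2 N \left(14 + N\right)$)
$g{\left(U,h \right)} = 9$ ($g{\left(U,h \right)} = \left(-4 + 1\right)^{2} = \left(-3\right)^{2} = 9$)
$s = 3269$ ($s = 5 + 2 \cdot 34^{2} + 28 \cdot 34 = 5 + 2 \cdot 1156 + 952 = 5 + 2312 + 952 = 3269$)
$g{\left(36,13 \right)} + s = 9 + 3269 = 3278$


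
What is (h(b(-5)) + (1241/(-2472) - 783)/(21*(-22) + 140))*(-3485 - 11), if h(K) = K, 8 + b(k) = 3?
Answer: 38818957/4326 ≈ 8973.4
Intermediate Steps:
b(k) = -5 (b(k) = -8 + 3 = -5)
(h(b(-5)) + (1241/(-2472) - 783)/(21*(-22) + 140))*(-3485 - 11) = (-5 + (1241/(-2472) - 783)/(21*(-22) + 140))*(-3485 - 11) = (-5 + (1241*(-1/2472) - 783)/(-462 + 140))*(-3496) = (-5 + (-1241/2472 - 783)/(-322))*(-3496) = (-5 - 1936817/2472*(-1/322))*(-3496) = (-5 + 1936817/795984)*(-3496) = -2043103/795984*(-3496) = 38818957/4326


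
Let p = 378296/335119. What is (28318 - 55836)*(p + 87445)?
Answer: -806411116869018/335119 ≈ -2.4063e+9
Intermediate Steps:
p = 378296/335119 (p = 378296*(1/335119) = 378296/335119 ≈ 1.1288)
(28318 - 55836)*(p + 87445) = (28318 - 55836)*(378296/335119 + 87445) = -27518*29304859251/335119 = -806411116869018/335119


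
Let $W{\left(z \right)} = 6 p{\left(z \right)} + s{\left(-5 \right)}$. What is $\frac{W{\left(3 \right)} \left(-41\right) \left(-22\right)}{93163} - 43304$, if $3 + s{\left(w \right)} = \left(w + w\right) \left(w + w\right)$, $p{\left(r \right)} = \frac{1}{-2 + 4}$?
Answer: $- \frac{4034240352}{93163} \approx -43303.0$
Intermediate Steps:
$p{\left(r \right)} = \frac{1}{2}$
$s{\left(w \right)} = -3 + 4 w^{2}$ ($s{\left(w \right)} = -3 + \left(w + w\right) \left(w + w\right) = -3 + 2 w 2 w = -3 + 4 w^{2}$)
$W{\left(z \right)} = 100$ ($W{\left(z \right)} = 6 \cdot \frac{1}{2} - \left(3 - 4 \left(-5\right)^{2}\right) = 3 + \left(-3 + 4 \cdot 25\right) = 3 + \left(-3 + 100\right) = 3 + 97 = 100$)
$\frac{W{\left(3 \right)} \left(-41\right) \left(-22\right)}{93163} - 43304 = \frac{100 \left(-41\right) \left(-22\right)}{93163} - 43304 = \left(-4100\right) \left(-22\right) \frac{1}{93163} - 43304 = 90200 \cdot \frac{1}{93163} - 43304 = \frac{90200}{93163} - 43304 = - \frac{4034240352}{93163}$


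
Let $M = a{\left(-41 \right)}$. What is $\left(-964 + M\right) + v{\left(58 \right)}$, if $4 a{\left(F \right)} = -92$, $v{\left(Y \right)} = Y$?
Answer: $-929$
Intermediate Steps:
$a{\left(F \right)} = -23$ ($a{\left(F \right)} = \frac{1}{4} \left(-92\right) = -23$)
$M = -23$
$\left(-964 + M\right) + v{\left(58 \right)} = \left(-964 - 23\right) + 58 = -987 + 58 = -929$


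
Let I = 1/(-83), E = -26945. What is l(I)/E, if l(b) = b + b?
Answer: 2/2236435 ≈ 8.9428e-7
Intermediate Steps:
I = -1/83 ≈ -0.012048
l(b) = 2*b
l(I)/E = (2*(-1/83))/(-26945) = -2/83*(-1/26945) = 2/2236435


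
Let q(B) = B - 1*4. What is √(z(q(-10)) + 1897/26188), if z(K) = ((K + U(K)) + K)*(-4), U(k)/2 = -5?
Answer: 33*√23942379/13094 ≈ 12.332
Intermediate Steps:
U(k) = -10 (U(k) = 2*(-5) = -10)
q(B) = -4 + B (q(B) = B - 4 = -4 + B)
z(K) = 40 - 8*K (z(K) = ((K - 10) + K)*(-4) = ((-10 + K) + K)*(-4) = (-10 + 2*K)*(-4) = 40 - 8*K)
√(z(q(-10)) + 1897/26188) = √((40 - 8*(-4 - 10)) + 1897/26188) = √((40 - 8*(-14)) + 1897*(1/26188)) = √((40 + 112) + 1897/26188) = √(152 + 1897/26188) = √(3982473/26188) = 33*√23942379/13094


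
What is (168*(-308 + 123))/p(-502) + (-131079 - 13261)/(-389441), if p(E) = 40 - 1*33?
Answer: -1728973700/389441 ≈ -4439.6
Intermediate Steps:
p(E) = 7 (p(E) = 40 - 33 = 7)
(168*(-308 + 123))/p(-502) + (-131079 - 13261)/(-389441) = (168*(-308 + 123))/7 + (-131079 - 13261)/(-389441) = (168*(-185))*(⅐) - 144340*(-1/389441) = -31080*⅐ + 144340/389441 = -4440 + 144340/389441 = -1728973700/389441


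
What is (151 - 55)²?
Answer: 9216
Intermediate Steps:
(151 - 55)² = 96² = 9216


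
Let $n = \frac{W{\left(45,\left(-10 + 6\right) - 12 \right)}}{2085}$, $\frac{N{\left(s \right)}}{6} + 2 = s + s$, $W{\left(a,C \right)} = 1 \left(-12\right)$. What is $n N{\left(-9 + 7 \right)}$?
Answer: $\frac{144}{695} \approx 0.20719$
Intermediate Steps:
$W{\left(a,C \right)} = -12$
$N{\left(s \right)} = -12 + 12 s$ ($N{\left(s \right)} = -12 + 6 \left(s + s\right) = -12 + 6 \cdot 2 s = -12 + 12 s$)
$n = - \frac{4}{695}$ ($n = - \frac{12}{2085} = \left(-12\right) \frac{1}{2085} = - \frac{4}{695} \approx -0.0057554$)
$n N{\left(-9 + 7 \right)} = - \frac{4 \left(-12 + 12 \left(-9 + 7\right)\right)}{695} = - \frac{4 \left(-12 + 12 \left(-2\right)\right)}{695} = - \frac{4 \left(-12 - 24\right)}{695} = \left(- \frac{4}{695}\right) \left(-36\right) = \frac{144}{695}$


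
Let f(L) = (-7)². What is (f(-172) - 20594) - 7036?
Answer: -27581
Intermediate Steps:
f(L) = 49
(f(-172) - 20594) - 7036 = (49 - 20594) - 7036 = -20545 - 7036 = -27581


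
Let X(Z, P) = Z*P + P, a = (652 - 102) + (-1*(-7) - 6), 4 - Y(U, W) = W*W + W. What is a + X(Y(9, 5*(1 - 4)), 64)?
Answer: -12569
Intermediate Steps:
Y(U, W) = 4 - W - W² (Y(U, W) = 4 - (W*W + W) = 4 - (W² + W) = 4 - (W + W²) = 4 + (-W - W²) = 4 - W - W²)
a = 551 (a = 550 + (7 - 6) = 550 + 1 = 551)
X(Z, P) = P + P*Z (X(Z, P) = P*Z + P = P + P*Z)
a + X(Y(9, 5*(1 - 4)), 64) = 551 + 64*(1 + (4 - 5*(1 - 4) - (5*(1 - 4))²)) = 551 + 64*(1 + (4 - 5*(-3) - (5*(-3))²)) = 551 + 64*(1 + (4 - 1*(-15) - 1*(-15)²)) = 551 + 64*(1 + (4 + 15 - 1*225)) = 551 + 64*(1 + (4 + 15 - 225)) = 551 + 64*(1 - 206) = 551 + 64*(-205) = 551 - 13120 = -12569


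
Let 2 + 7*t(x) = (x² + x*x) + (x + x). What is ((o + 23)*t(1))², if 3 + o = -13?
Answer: 4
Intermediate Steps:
o = -16 (o = -3 - 13 = -16)
t(x) = -2/7 + 2*x/7 + 2*x²/7 (t(x) = -2/7 + ((x² + x*x) + (x + x))/7 = -2/7 + ((x² + x²) + 2*x)/7 = -2/7 + (2*x² + 2*x)/7 = -2/7 + (2*x + 2*x²)/7 = -2/7 + (2*x/7 + 2*x²/7) = -2/7 + 2*x/7 + 2*x²/7)
((o + 23)*t(1))² = ((-16 + 23)*(-2/7 + (2/7)*1 + (2/7)*1²))² = (7*(-2/7 + 2/7 + (2/7)*1))² = (7*(-2/7 + 2/7 + 2/7))² = (7*(2/7))² = 2² = 4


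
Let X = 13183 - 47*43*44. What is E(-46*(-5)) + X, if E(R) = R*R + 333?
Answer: -22508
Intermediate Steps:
X = -75741 (X = 13183 - 2021*44 = 13183 - 1*88924 = 13183 - 88924 = -75741)
E(R) = 333 + R² (E(R) = R² + 333 = 333 + R²)
E(-46*(-5)) + X = (333 + (-46*(-5))²) - 75741 = (333 + 230²) - 75741 = (333 + 52900) - 75741 = 53233 - 75741 = -22508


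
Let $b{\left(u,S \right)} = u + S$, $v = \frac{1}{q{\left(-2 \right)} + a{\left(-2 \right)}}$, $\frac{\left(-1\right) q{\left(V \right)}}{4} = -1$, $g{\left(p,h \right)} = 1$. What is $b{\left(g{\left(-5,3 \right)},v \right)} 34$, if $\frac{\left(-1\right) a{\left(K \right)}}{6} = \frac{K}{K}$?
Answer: $17$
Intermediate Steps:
$q{\left(V \right)} = 4$ ($q{\left(V \right)} = \left(-4\right) \left(-1\right) = 4$)
$a{\left(K \right)} = -6$ ($a{\left(K \right)} = - 6 \frac{K}{K} = \left(-6\right) 1 = -6$)
$v = - \frac{1}{2}$ ($v = \frac{1}{4 - 6} = \frac{1}{-2} = - \frac{1}{2} \approx -0.5$)
$b{\left(u,S \right)} = S + u$
$b{\left(g{\left(-5,3 \right)},v \right)} 34 = \left(- \frac{1}{2} + 1\right) 34 = \frac{1}{2} \cdot 34 = 17$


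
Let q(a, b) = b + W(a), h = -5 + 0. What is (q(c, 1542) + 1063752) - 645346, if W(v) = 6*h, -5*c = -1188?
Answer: 419918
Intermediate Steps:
c = 1188/5 (c = -1/5*(-1188) = 1188/5 ≈ 237.60)
h = -5
W(v) = -30 (W(v) = 6*(-5) = -30)
q(a, b) = -30 + b (q(a, b) = b - 30 = -30 + b)
(q(c, 1542) + 1063752) - 645346 = ((-30 + 1542) + 1063752) - 645346 = (1512 + 1063752) - 645346 = 1065264 - 645346 = 419918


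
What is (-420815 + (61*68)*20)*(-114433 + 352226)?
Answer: -80339554015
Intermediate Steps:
(-420815 + (61*68)*20)*(-114433 + 352226) = (-420815 + 4148*20)*237793 = (-420815 + 82960)*237793 = -337855*237793 = -80339554015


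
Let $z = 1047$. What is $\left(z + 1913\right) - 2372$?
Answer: $588$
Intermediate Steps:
$\left(z + 1913\right) - 2372 = \left(1047 + 1913\right) - 2372 = 2960 - 2372 = 588$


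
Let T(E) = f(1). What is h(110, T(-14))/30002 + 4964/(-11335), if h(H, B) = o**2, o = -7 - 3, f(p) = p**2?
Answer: -73898214/170036335 ≈ -0.43460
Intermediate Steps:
o = -10
T(E) = 1 (T(E) = 1**2 = 1)
h(H, B) = 100 (h(H, B) = (-10)**2 = 100)
h(110, T(-14))/30002 + 4964/(-11335) = 100/30002 + 4964/(-11335) = 100*(1/30002) + 4964*(-1/11335) = 50/15001 - 4964/11335 = -73898214/170036335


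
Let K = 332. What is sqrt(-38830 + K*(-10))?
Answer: 5*I*sqrt(1686) ≈ 205.3*I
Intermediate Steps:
sqrt(-38830 + K*(-10)) = sqrt(-38830 + 332*(-10)) = sqrt(-38830 - 3320) = sqrt(-42150) = 5*I*sqrt(1686)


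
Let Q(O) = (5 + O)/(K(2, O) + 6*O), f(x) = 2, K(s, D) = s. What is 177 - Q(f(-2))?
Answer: 353/2 ≈ 176.50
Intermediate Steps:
Q(O) = (5 + O)/(2 + 6*O)
177 - Q(f(-2)) = 177 - (5 + 2)/(2*(1 + 3*2)) = 177 - 7/(2*(1 + 6)) = 177 - 7/(2*7) = 177 - 1*½ = 177 - ½ = 353/2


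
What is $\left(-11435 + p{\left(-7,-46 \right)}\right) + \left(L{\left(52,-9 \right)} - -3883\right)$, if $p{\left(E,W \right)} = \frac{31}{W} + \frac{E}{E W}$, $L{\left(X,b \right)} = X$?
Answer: $- \frac{172516}{23} \approx -7500.7$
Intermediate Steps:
$p{\left(E,W \right)} = \frac{32}{W}$ ($p{\left(E,W \right)} = \frac{31}{W} + E \frac{1}{E W} = \frac{31}{W} + \frac{1}{W} = \frac{32}{W}$)
$\left(-11435 + p{\left(-7,-46 \right)}\right) + \left(L{\left(52,-9 \right)} - -3883\right) = \left(-11435 + \frac{32}{-46}\right) + \left(52 - -3883\right) = \left(-11435 + 32 \left(- \frac{1}{46}\right)\right) + \left(52 + 3883\right) = \left(-11435 - \frac{16}{23}\right) + 3935 = - \frac{263021}{23} + 3935 = - \frac{172516}{23}$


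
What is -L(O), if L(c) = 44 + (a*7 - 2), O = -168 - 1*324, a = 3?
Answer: -63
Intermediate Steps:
O = -492 (O = -168 - 324 = -492)
L(c) = 63 (L(c) = 44 + (3*7 - 2) = 44 + (21 - 2) = 44 + 19 = 63)
-L(O) = -1*63 = -63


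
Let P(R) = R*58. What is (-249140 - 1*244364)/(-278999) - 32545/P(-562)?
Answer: 25166278839/9094251404 ≈ 2.7673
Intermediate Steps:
P(R) = 58*R
(-249140 - 1*244364)/(-278999) - 32545/P(-562) = (-249140 - 1*244364)/(-278999) - 32545/(58*(-562)) = (-249140 - 244364)*(-1/278999) - 32545/(-32596) = -493504*(-1/278999) - 32545*(-1/32596) = 493504/278999 + 32545/32596 = 25166278839/9094251404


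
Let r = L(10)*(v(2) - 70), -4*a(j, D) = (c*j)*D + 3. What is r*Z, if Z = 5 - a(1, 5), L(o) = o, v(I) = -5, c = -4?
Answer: -1125/2 ≈ -562.50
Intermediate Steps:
a(j, D) = -3/4 + D*j (a(j, D) = -((-4*j)*D + 3)/4 = -(-4*D*j + 3)/4 = -(3 - 4*D*j)/4 = -3/4 + D*j)
Z = 3/4 (Z = 5 - (-3/4 + 5*1) = 5 - (-3/4 + 5) = 5 - 1*17/4 = 5 - 17/4 = 3/4 ≈ 0.75000)
r = -750 (r = 10*(-5 - 70) = 10*(-75) = -750)
r*Z = -750*3/4 = -1125/2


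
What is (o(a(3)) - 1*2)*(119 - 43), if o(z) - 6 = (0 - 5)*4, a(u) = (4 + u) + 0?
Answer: -1216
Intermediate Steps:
a(u) = 4 + u
o(z) = -14 (o(z) = 6 + (0 - 5)*4 = 6 - 5*4 = 6 - 20 = -14)
(o(a(3)) - 1*2)*(119 - 43) = (-14 - 1*2)*(119 - 43) = (-14 - 2)*76 = -16*76 = -1216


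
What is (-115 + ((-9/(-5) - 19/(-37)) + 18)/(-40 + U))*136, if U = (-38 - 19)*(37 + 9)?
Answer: -3851370944/246235 ≈ -15641.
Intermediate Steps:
U = -2622 (U = -57*46 = -2622)
(-115 + ((-9/(-5) - 19/(-37)) + 18)/(-40 + U))*136 = (-115 + ((-9/(-5) - 19/(-37)) + 18)/(-40 - 2622))*136 = (-115 + ((-9*(-1/5) - 19*(-1/37)) + 18)/(-2662))*136 = (-115 + ((9/5 + 19/37) + 18)*(-1/2662))*136 = (-115 + (428/185 + 18)*(-1/2662))*136 = (-115 + (3758/185)*(-1/2662))*136 = (-115 - 1879/246235)*136 = -28318904/246235*136 = -3851370944/246235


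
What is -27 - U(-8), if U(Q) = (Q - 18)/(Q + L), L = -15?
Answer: -647/23 ≈ -28.130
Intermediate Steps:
U(Q) = (-18 + Q)/(-15 + Q) (U(Q) = (Q - 18)/(Q - 15) = (-18 + Q)/(-15 + Q))
-27 - U(-8) = -27 - (-18 - 8)/(-15 - 8) = -27 - (-26)/(-23) = -27 - (-1)*(-26)/23 = -27 - 1*26/23 = -27 - 26/23 = -647/23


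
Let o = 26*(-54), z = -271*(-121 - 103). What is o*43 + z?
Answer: 332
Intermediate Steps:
z = 60704 (z = -271*(-224) = 60704)
o = -1404
o*43 + z = -1404*43 + 60704 = -60372 + 60704 = 332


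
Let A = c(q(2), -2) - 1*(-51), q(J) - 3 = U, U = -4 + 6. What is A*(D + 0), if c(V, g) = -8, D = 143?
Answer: 6149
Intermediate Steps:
U = 2
q(J) = 5 (q(J) = 3 + 2 = 5)
A = 43 (A = -8 - 1*(-51) = -8 + 51 = 43)
A*(D + 0) = 43*(143 + 0) = 43*143 = 6149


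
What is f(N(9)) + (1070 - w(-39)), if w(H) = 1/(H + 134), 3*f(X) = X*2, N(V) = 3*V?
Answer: 103359/95 ≈ 1088.0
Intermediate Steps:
f(X) = 2*X/3 (f(X) = (X*2)/3 = (2*X)/3 = 2*X/3)
w(H) = 1/(134 + H)
f(N(9)) + (1070 - w(-39)) = 2*(3*9)/3 + (1070 - 1/(134 - 39)) = (2/3)*27 + (1070 - 1/95) = 18 + (1070 - 1*1/95) = 18 + (1070 - 1/95) = 18 + 101649/95 = 103359/95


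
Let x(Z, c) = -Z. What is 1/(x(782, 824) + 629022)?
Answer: 1/628240 ≈ 1.5917e-6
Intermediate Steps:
1/(x(782, 824) + 629022) = 1/(-1*782 + 629022) = 1/(-782 + 629022) = 1/628240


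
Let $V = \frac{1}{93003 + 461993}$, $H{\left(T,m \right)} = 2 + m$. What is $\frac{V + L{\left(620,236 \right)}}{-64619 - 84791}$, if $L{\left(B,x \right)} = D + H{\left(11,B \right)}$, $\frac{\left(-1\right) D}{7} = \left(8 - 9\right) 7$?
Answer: $- \frac{372402317}{82921952360} \approx -0.004491$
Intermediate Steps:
$D = 49$ ($D = - 7 \left(8 - 9\right) 7 = - 7 \left(\left(-1\right) 7\right) = \left(-7\right) \left(-7\right) = 49$)
$L{\left(B,x \right)} = 51 + B$ ($L{\left(B,x \right)} = 49 + \left(2 + B\right) = 51 + B$)
$V = \frac{1}{554996} \approx 1.8018 \cdot 10^{-6}$
$\frac{V + L{\left(620,236 \right)}}{-64619 - 84791} = \frac{\frac{1}{554996} + \left(51 + 620\right)}{-64619 - 84791} = \frac{\frac{1}{554996} + 671}{-149410} = \frac{372402317}{554996} \left(- \frac{1}{149410}\right) = - \frac{372402317}{82921952360}$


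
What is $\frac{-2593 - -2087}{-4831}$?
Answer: $\frac{506}{4831} \approx 0.10474$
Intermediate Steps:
$\frac{-2593 - -2087}{-4831} = \left(-2593 + 2087\right) \left(- \frac{1}{4831}\right) = \left(-506\right) \left(- \frac{1}{4831}\right) = \frac{506}{4831}$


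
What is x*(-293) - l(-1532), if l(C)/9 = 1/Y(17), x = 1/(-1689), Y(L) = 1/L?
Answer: -258124/1689 ≈ -152.83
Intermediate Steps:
x = -1/1689 ≈ -0.00059207
l(C) = 153 (l(C) = 9/(1/17) = 9*17 = 153)
x*(-293) - l(-1532) = -1/1689*(-293) - 1*153 = 293/1689 - 153 = -258124/1689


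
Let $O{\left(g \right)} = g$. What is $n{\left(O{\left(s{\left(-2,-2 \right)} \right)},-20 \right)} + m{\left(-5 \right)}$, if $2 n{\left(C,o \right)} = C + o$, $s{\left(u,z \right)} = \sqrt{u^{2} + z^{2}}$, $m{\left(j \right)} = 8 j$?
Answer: $-50 + \sqrt{2} \approx -48.586$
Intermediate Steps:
$n{\left(C,o \right)} = \frac{C}{2} + \frac{o}{2}$ ($n{\left(C,o \right)} = \frac{C + o}{2} = \frac{C}{2} + \frac{o}{2}$)
$n{\left(O{\left(s{\left(-2,-2 \right)} \right)},-20 \right)} + m{\left(-5 \right)} = \left(\frac{\sqrt{\left(-2\right)^{2} + \left(-2\right)^{2}}}{2} + \frac{1}{2} \left(-20\right)\right) + 8 \left(-5\right) = \left(\frac{\sqrt{4 + 4}}{2} - 10\right) - 40 = \left(\frac{\sqrt{8}}{2} - 10\right) - 40 = \left(\frac{2 \sqrt{2}}{2} - 10\right) - 40 = \left(\sqrt{2} - 10\right) - 40 = \left(-10 + \sqrt{2}\right) - 40 = -50 + \sqrt{2}$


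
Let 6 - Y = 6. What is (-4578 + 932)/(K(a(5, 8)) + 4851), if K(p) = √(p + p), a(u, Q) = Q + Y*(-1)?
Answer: -3646/4855 ≈ -0.75098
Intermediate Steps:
Y = 0 (Y = 6 - 1*6 = 6 - 6 = 0)
a(u, Q) = Q (a(u, Q) = Q + 0*(-1) = Q + 0 = Q)
K(p) = √2*√p (K(p) = √(2*p) = √2*√p)
(-4578 + 932)/(K(a(5, 8)) + 4851) = (-4578 + 932)/(√2*√8 + 4851) = -3646/(√2*(2*√2) + 4851) = -3646/(4 + 4851) = -3646/4855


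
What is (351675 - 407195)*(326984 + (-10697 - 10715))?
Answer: -16965357440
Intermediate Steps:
(351675 - 407195)*(326984 + (-10697 - 10715)) = -55520*(326984 - 21412) = -55520*305572 = -16965357440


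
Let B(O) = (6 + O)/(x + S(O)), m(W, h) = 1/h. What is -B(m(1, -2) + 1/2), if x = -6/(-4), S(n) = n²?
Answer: -4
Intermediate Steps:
x = 3/2 (x = -6*(-¼) = 3/2 ≈ 1.5000)
B(O) = (6 + O)/(3/2 + O²)
-B(m(1, -2) + 1/2) = -2*(6 + (1/(-2) + 1/2))/(3 + 2*(1/(-2) + 1/2)²) = -2*(6 + (-½ + 1*(½)))/(3 + 2*(-½ + 1*(½))²) = -2*(6 + (-½ + ½))/(3 + 2*(-½ + ½)²) = -2*(6 + 0)/(3 + 2*0²) = -2*6/(3 + 2*0) = -2*6/(3 + 0) = -2*6/3 = -1*4 = -4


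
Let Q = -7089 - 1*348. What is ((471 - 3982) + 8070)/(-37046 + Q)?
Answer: -4559/44483 ≈ -0.10249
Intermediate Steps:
Q = -7437 (Q = -7089 - 348 = -7437)
((471 - 3982) + 8070)/(-37046 + Q) = ((471 - 3982) + 8070)/(-37046 - 7437) = (-3511 + 8070)/(-44483) = 4559*(-1/44483) = -4559/44483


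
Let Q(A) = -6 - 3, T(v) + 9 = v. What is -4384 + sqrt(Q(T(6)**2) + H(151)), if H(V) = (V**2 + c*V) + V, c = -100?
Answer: -4384 + sqrt(7843) ≈ -4295.4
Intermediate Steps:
T(v) = -9 + v
Q(A) = -9
H(V) = V**2 - 99*V (H(V) = (V**2 - 100*V) + V = V**2 - 99*V)
-4384 + sqrt(Q(T(6)**2) + H(151)) = -4384 + sqrt(-9 + 151*(-99 + 151)) = -4384 + sqrt(-9 + 151*52) = -4384 + sqrt(-9 + 7852) = -4384 + sqrt(7843)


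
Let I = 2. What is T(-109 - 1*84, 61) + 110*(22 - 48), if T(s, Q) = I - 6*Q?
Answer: -3224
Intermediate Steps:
T(s, Q) = 2 - 6*Q
T(-109 - 1*84, 61) + 110*(22 - 48) = (2 - 6*61) + 110*(22 - 48) = (2 - 366) + 110*(-26) = -364 - 2860 = -3224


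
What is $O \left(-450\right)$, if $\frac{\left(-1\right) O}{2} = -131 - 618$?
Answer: $-674100$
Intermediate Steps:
$O = 1498$ ($O = - 2 \left(-131 - 618\right) = \left(-2\right) \left(-749\right) = 1498$)
$O \left(-450\right) = 1498 \left(-450\right) = -674100$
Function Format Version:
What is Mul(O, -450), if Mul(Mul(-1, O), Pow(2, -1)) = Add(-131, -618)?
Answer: -674100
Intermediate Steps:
O = 1498 (O = Mul(-2, Add(-131, -618)) = Mul(-2, -749) = 1498)
Mul(O, -450) = Mul(1498, -450) = -674100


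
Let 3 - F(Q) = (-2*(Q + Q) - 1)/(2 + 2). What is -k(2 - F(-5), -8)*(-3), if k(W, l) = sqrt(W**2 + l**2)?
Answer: 3*sqrt(1249)/4 ≈ 26.506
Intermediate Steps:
F(Q) = 13/4 + Q (F(Q) = 3 - (-2*(Q + Q) - 1)/(2 + 2) = 3 - (-4*Q - 1)/4 = 3 - (-1 - 4*Q)/4 = 3 - (-1/4 - Q) = 3 + (1/4 + Q) = 13/4 + Q)
-k(2 - F(-5), -8)*(-3) = -sqrt((2 - (13/4 - 5))**2 + (-8)**2)*(-3) = -sqrt((2 - 1*(-7/4))**2 + 64)*(-3) = -sqrt((2 + 7/4)**2 + 64)*(-3) = -sqrt((15/4)**2 + 64)*(-3) = -sqrt(225/16 + 64)*(-3) = -sqrt(1249/16)*(-3) = -sqrt(1249)/4*(-3) = -(-3)*sqrt(1249)/4 = 3*sqrt(1249)/4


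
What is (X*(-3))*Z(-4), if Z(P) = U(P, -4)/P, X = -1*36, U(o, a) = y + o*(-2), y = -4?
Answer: -108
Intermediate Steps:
U(o, a) = -4 - 2*o (U(o, a) = -4 + o*(-2) = -4 - 2*o)
X = -36
Z(P) = (-4 - 2*P)/P
(X*(-3))*Z(-4) = (-36*(-3))*(-2 - 4/(-4)) = 108*(-2 - 4*(-¼)) = 108*(-2 + 1) = 108*(-1) = -108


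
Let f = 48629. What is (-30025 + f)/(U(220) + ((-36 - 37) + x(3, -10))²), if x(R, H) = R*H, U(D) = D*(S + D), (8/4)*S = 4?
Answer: 18604/59449 ≈ 0.31294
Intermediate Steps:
S = 2 (S = (½)*4 = 2)
U(D) = D*(2 + D)
x(R, H) = H*R
(-30025 + f)/(U(220) + ((-36 - 37) + x(3, -10))²) = (-30025 + 48629)/(220*(2 + 220) + ((-36 - 37) - 10*3)²) = 18604/(220*222 + (-73 - 30)²) = 18604/(48840 + (-103)²) = 18604/(48840 + 10609) = 18604/59449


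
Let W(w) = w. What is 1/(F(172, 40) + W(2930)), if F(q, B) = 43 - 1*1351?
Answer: 1/1622 ≈ 0.00061652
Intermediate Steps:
F(q, B) = -1308 (F(q, B) = 43 - 1351 = -1308)
1/(F(172, 40) + W(2930)) = 1/(-1308 + 2930) = 1/1622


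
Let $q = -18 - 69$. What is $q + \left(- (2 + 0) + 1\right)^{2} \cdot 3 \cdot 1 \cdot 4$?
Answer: $-75$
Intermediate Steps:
$q = -87$ ($q = -18 - 69 = -87$)
$q + \left(- (2 + 0) + 1\right)^{2} \cdot 3 \cdot 1 \cdot 4 = -87 + \left(- (2 + 0) + 1\right)^{2} \cdot 3 \cdot 1 \cdot 4 = -87 + \left(\left(-1\right) 2 + 1\right)^{2} \cdot 3 \cdot 4 = -87 + \left(-2 + 1\right)^{2} \cdot 12 = -87 + \left(-1\right)^{2} \cdot 12 = -87 + 1 \cdot 12 = -87 + 12 = -75$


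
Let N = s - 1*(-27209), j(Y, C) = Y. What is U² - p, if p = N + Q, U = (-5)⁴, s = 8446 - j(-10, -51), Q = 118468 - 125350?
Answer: 361842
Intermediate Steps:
Q = -6882
s = 8456 (s = 8446 - 1*(-10) = 8446 + 10 = 8456)
N = 35665 (N = 8456 - 1*(-27209) = 8456 + 27209 = 35665)
U = 625
p = 28783 (p = 35665 - 6882 = 28783)
U² - p = 625² - 1*28783 = 390625 - 28783 = 361842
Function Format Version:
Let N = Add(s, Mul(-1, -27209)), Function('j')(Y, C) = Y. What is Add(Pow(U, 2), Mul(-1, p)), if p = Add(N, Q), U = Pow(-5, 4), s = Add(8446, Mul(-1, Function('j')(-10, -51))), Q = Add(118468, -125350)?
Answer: 361842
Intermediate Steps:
Q = -6882
s = 8456 (s = Add(8446, Mul(-1, -10)) = Add(8446, 10) = 8456)
N = 35665 (N = Add(8456, Mul(-1, -27209)) = Add(8456, 27209) = 35665)
U = 625
p = 28783 (p = Add(35665, -6882) = 28783)
Add(Pow(U, 2), Mul(-1, p)) = Add(Pow(625, 2), Mul(-1, 28783)) = Add(390625, -28783) = 361842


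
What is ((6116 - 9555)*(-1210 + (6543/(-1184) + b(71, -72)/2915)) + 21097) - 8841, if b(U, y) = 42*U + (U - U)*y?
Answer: 14457514064483/3451360 ≈ 4.1889e+6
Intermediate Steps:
b(U, y) = 42*U (b(U, y) = 42*U + 0*y = 42*U + 0 = 42*U)
((6116 - 9555)*(-1210 + (6543/(-1184) + b(71, -72)/2915)) + 21097) - 8841 = ((6116 - 9555)*(-1210 + (6543/(-1184) + (42*71)/2915)) + 21097) - 8841 = (-3439*(-1210 + (6543*(-1/1184) + 2982*(1/2915))) + 21097) - 8841 = (-3439*(-1210 + (-6543/1184 + 2982/2915)) + 21097) - 8841 = (-3439*(-1210 - 15542157/3451360) + 21097) - 8841 = (-3439*(-4191687757/3451360) + 21097) - 8841 = (14415214196323/3451360 + 21097) - 8841 = 14488027538243/3451360 - 8841 = 14457514064483/3451360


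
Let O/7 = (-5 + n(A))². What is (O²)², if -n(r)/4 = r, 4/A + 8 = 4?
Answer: 2401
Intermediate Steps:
A = -1 (A = 4/(-8 + 4) = 4/(-4) = 4*(-¼) = -1)
n(r) = -4*r
O = 7 (O = 7*(-5 - 4*(-1))² = 7*(-5 + 4)² = 7*(-1)² = 7*1 = 7)
(O²)² = (7²)² = 49² = 2401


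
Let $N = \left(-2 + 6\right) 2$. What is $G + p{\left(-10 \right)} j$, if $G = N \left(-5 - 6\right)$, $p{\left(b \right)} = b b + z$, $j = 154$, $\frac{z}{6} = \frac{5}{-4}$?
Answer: $14157$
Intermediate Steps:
$z = - \frac{15}{2}$ ($z = 6 \frac{5}{-4} = 6 \cdot 5 \left(- \frac{1}{4}\right) = 6 \left(- \frac{5}{4}\right) = - \frac{15}{2} \approx -7.5$)
$N = 8$ ($N = 4 \cdot 2 = 8$)
$p{\left(b \right)} = - \frac{15}{2} + b^{2}$ ($p{\left(b \right)} = b b - \frac{15}{2} = b^{2} - \frac{15}{2} = - \frac{15}{2} + b^{2}$)
$G = -88$ ($G = 8 \left(-5 - 6\right) = 8 \left(-11\right) = -88$)
$G + p{\left(-10 \right)} j = -88 + \left(- \frac{15}{2} + \left(-10\right)^{2}\right) 154 = -88 + \left(- \frac{15}{2} + 100\right) 154 = -88 + \frac{185}{2} \cdot 154 = -88 + 14245 = 14157$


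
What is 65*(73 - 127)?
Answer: -3510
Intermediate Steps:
65*(73 - 127) = 65*(-54) = -3510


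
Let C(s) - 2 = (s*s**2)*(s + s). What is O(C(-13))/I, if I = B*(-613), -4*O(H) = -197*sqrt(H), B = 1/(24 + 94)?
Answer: -11623*sqrt(14281)/613 ≈ -2265.9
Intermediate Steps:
C(s) = 2 + 2*s**4 (C(s) = 2 + (s*s**2)*(s + s) = 2 + s**3*(2*s) = 2 + 2*s**4)
B = 1/118 ≈ 0.0084746
O(H) = 197*sqrt(H)/4 (O(H) = -(-197)*sqrt(H)/4 = 197*sqrt(H)/4)
I = -613/118 (I = (1/118)*(-613) = -613/118 ≈ -5.1949)
O(C(-13))/I = (197*sqrt(2 + 2*(-13)**4)/4)/(-613/118) = (197*sqrt(2 + 2*28561)/4)*(-118/613) = (197*sqrt(2 + 57122)/4)*(-118/613) = (197*sqrt(57124)/4)*(-118/613) = (197*(2*sqrt(14281))/4)*(-118/613) = (197*sqrt(14281)/2)*(-118/613) = -11623*sqrt(14281)/613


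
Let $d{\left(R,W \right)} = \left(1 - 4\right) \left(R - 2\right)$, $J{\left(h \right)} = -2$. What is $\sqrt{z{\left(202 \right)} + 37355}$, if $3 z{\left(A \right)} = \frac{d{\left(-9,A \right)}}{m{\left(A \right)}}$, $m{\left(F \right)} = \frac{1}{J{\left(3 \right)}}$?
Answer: $\sqrt{37333} \approx 193.22$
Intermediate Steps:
$m{\left(F \right)} = - \frac{1}{2}$ ($m{\left(F \right)} = \frac{1}{-2} = - \frac{1}{2}$)
$d{\left(R,W \right)} = 6 - 3 R$ ($d{\left(R,W \right)} = - 3 \left(-2 + R\right) = 6 - 3 R$)
$z{\left(A \right)} = -22$ ($z{\left(A \right)} = \frac{\left(6 - -27\right) \frac{1}{- \frac{1}{2}}}{3} = \frac{\left(6 + 27\right) \left(-2\right)}{3} = \frac{33 \left(-2\right)}{3} = \frac{1}{3} \left(-66\right) = -22$)
$\sqrt{z{\left(202 \right)} + 37355} = \sqrt{-22 + 37355} = \sqrt{37333}$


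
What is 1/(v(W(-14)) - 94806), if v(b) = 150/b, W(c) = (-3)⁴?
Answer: -27/2559712 ≈ -1.0548e-5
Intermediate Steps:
W(c) = 81
1/(v(W(-14)) - 94806) = 1/(150/81 - 94806) = 1/(150*(1/81) - 94806) = 1/(50/27 - 94806) = 1/(-2559712/27) = -27/2559712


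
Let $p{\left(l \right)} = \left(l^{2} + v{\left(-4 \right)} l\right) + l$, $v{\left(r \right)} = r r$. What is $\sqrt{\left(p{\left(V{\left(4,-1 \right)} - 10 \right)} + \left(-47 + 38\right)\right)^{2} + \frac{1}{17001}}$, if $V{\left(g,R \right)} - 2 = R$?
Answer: $\frac{\sqrt{210705788618}}{5667} \approx 81.0$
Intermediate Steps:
$V{\left(g,R \right)} = 2 + R$
$v{\left(r \right)} = r^{2}$
$p{\left(l \right)} = l^{2} + 17 l$ ($p{\left(l \right)} = \left(l^{2} + \left(-4\right)^{2} l\right) + l = \left(l^{2} + 16 l\right) + l = l^{2} + 17 l$)
$\sqrt{\left(p{\left(V{\left(4,-1 \right)} - 10 \right)} + \left(-47 + 38\right)\right)^{2} + \frac{1}{17001}} = \sqrt{\left(\left(\left(2 - 1\right) - 10\right) \left(17 + \left(\left(2 - 1\right) - 10\right)\right) + \left(-47 + 38\right)\right)^{2} + \frac{1}{17001}} = \sqrt{\left(\left(1 - 10\right) \left(17 + \left(1 - 10\right)\right) - 9\right)^{2} + \frac{1}{17001}} = \sqrt{\left(- 9 \left(17 - 9\right) - 9\right)^{2} + \frac{1}{17001}} = \sqrt{\left(\left(-9\right) 8 - 9\right)^{2} + \frac{1}{17001}} = \sqrt{\left(-72 - 9\right)^{2} + \frac{1}{17001}} = \sqrt{\left(-81\right)^{2} + \frac{1}{17001}} = \sqrt{6561 + \frac{1}{17001}} = \sqrt{\frac{111543562}{17001}} = \frac{\sqrt{210705788618}}{5667}$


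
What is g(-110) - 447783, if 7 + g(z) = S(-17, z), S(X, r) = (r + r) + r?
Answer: -448120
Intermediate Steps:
S(X, r) = 3*r (S(X, r) = 2*r + r = 3*r)
g(z) = -7 + 3*z
g(-110) - 447783 = (-7 + 3*(-110)) - 447783 = (-7 - 330) - 447783 = -337 - 447783 = -448120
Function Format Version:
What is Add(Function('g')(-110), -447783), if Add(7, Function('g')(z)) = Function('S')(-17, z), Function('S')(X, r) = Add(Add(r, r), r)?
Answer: -448120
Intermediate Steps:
Function('S')(X, r) = Mul(3, r) (Function('S')(X, r) = Add(Mul(2, r), r) = Mul(3, r))
Function('g')(z) = Add(-7, Mul(3, z))
Add(Function('g')(-110), -447783) = Add(Add(-7, Mul(3, -110)), -447783) = Add(Add(-7, -330), -447783) = Add(-337, -447783) = -448120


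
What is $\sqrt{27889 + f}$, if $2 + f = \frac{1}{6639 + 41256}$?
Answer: $\frac{\sqrt{63970854542070}}{47895} \approx 166.99$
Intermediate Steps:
$f = - \frac{95789}{47895}$ ($f = -2 + \frac{1}{6639 + 41256} = -2 + \frac{1}{47895} = - \frac{95789}{47895} \approx -2.0$)
$\sqrt{27889 + f} = \sqrt{27889 - \frac{95789}{47895}} = \sqrt{\frac{1335647866}{47895}} = \frac{\sqrt{63970854542070}}{47895}$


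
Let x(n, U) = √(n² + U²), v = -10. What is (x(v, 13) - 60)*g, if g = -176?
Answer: 10560 - 176*√269 ≈ 7673.4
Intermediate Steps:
x(n, U) = √(U² + n²)
(x(v, 13) - 60)*g = (√(13² + (-10)²) - 60)*(-176) = (√(169 + 100) - 60)*(-176) = (√269 - 60)*(-176) = (-60 + √269)*(-176) = 10560 - 176*√269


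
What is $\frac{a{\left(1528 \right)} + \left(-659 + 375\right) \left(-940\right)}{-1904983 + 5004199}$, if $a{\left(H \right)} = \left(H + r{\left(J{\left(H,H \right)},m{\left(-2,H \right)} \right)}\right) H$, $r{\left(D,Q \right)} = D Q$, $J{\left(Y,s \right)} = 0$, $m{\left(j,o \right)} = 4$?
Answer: $\frac{54203}{64567} \approx 0.83948$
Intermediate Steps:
$a{\left(H \right)} = H^{2}$ ($a{\left(H \right)} = \left(H + 0 \cdot 4\right) H = \left(H + 0\right) H = H H = H^{2}$)
$\frac{a{\left(1528 \right)} + \left(-659 + 375\right) \left(-940\right)}{-1904983 + 5004199} = \frac{1528^{2} + \left(-659 + 375\right) \left(-940\right)}{-1904983 + 5004199} = \frac{2334784 - -266960}{3099216} = \left(2334784 + 266960\right) \frac{1}{3099216} = 2601744 \cdot \frac{1}{3099216} = \frac{54203}{64567}$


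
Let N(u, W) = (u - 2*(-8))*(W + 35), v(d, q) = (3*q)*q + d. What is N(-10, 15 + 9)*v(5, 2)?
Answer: 6018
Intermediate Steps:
v(d, q) = d + 3*q² (v(d, q) = 3*q² + d = d + 3*q²)
N(u, W) = (16 + u)*(35 + W) (N(u, W) = (u + 16)*(35 + W) = (16 + u)*(35 + W))
N(-10, 15 + 9)*v(5, 2) = (560 + 16*(15 + 9) + 35*(-10) + (15 + 9)*(-10))*(5 + 3*2²) = (560 + 16*24 - 350 + 24*(-10))*(5 + 3*4) = (560 + 384 - 350 - 240)*(5 + 12) = 354*17 = 6018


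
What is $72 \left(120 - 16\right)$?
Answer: $7488$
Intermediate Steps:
$72 \left(120 - 16\right) = 72 \cdot 104 = 7488$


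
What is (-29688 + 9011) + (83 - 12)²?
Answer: -15636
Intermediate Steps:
(-29688 + 9011) + (83 - 12)² = -20677 + 71² = -20677 + 5041 = -15636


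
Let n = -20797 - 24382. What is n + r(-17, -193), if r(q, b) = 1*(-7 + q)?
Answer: -45203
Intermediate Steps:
n = -45179
r(q, b) = -7 + q
n + r(-17, -193) = -45179 + (-7 - 17) = -45179 - 24 = -45203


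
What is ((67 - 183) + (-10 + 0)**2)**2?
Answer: 256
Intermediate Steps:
((67 - 183) + (-10 + 0)**2)**2 = (-116 + (-10)**2)**2 = (-116 + 100)**2 = (-16)**2 = 256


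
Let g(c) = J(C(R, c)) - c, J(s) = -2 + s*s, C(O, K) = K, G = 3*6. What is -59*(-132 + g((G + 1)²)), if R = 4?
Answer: -7659734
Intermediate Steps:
G = 18
J(s) = -2 + s²
g(c) = -2 + c² - c (g(c) = (-2 + c²) - c = -2 + c² - c)
-59*(-132 + g((G + 1)²)) = -59*(-132 + (-2 + ((18 + 1)²)² - (18 + 1)²)) = -59*(-132 + (-2 + (19²)² - 1*19²)) = -59*(-132 + (-2 + 361² - 1*361)) = -59*(-132 + (-2 + 130321 - 361)) = -59*(-132 + 129958) = -59*129826 = -7659734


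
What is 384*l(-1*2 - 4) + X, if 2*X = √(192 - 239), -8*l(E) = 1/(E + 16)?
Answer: -24/5 + I*√47/2 ≈ -4.8 + 3.4278*I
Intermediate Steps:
l(E) = -1/(8*(16 + E)) (l(E) = -1/(8*(E + 16)) = -1/(8*(16 + E)))
X = I*√47/2 (X = √(192 - 239)/2 = √(-47)/2 = (I*√47)/2 = I*√47/2 ≈ 3.4278*I)
384*l(-1*2 - 4) + X = 384*(-1/(128 + 8*(-1*2 - 4))) + I*√47/2 = 384*(-1/(128 + 8*(-2 - 4))) + I*√47/2 = 384*(-1/(128 + 8*(-6))) + I*√47/2 = 384*(-1/(128 - 48)) + I*√47/2 = 384*(-1/80) + I*√47/2 = -24/5 + I*√47/2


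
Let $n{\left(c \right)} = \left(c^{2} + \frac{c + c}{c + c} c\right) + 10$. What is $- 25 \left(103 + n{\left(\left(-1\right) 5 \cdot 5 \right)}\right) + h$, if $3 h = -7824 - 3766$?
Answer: $- \frac{65065}{3} \approx -21688.0$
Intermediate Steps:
$n{\left(c \right)} = 10 + c + c^{2}$ ($n{\left(c \right)} = \left(c^{2} + \frac{2 c}{2 c} c\right) + 10 = \left(c^{2} + 2 c \frac{1}{2 c} c\right) + 10 = \left(c^{2} + 1 c\right) + 10 = \left(c^{2} + c\right) + 10 = \left(c + c^{2}\right) + 10 = 10 + c + c^{2}$)
$h = - \frac{11590}{3}$ ($h = \frac{-7824 - 3766}{3} = \frac{1}{3} \left(-11590\right) = - \frac{11590}{3} \approx -3863.3$)
$- 25 \left(103 + n{\left(\left(-1\right) 5 \cdot 5 \right)}\right) + h = - 25 \left(103 + \left(10 + \left(-1\right) 5 \cdot 5 + \left(\left(-1\right) 5 \cdot 5\right)^{2}\right)\right) - \frac{11590}{3} = - 25 \left(103 + \left(10 - 25 + \left(\left(-5\right) 5\right)^{2}\right)\right) - \frac{11590}{3} = - 25 \left(103 + \left(10 - 25 + \left(-25\right)^{2}\right)\right) - \frac{11590}{3} = - 25 \left(103 + \left(10 - 25 + 625\right)\right) - \frac{11590}{3} = - 25 \left(103 + 610\right) - \frac{11590}{3} = \left(-25\right) 713 - \frac{11590}{3} = -17825 - \frac{11590}{3} = - \frac{65065}{3}$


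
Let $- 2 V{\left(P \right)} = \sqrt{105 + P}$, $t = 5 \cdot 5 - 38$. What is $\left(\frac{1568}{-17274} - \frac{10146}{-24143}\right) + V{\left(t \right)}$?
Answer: $\frac{68702890}{208523091} - \sqrt{23} \approx -4.4664$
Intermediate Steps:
$t = -13$ ($t = 25 - 38 = -13$)
$V{\left(P \right)} = - \frac{\sqrt{105 + P}}{2}$
$\left(\frac{1568}{-17274} - \frac{10146}{-24143}\right) + V{\left(t \right)} = \left(\frac{1568}{-17274} - \frac{10146}{-24143}\right) - \frac{\sqrt{105 - 13}}{2} = \left(1568 \left(- \frac{1}{17274}\right) - - \frac{10146}{24143}\right) - \frac{\sqrt{92}}{2} = \left(- \frac{784}{8637} + \frac{10146}{24143}\right) - \frac{2 \sqrt{23}}{2} = \frac{68702890}{208523091} - \sqrt{23}$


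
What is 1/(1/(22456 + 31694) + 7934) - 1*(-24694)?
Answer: 10609186992244/429626101 ≈ 24694.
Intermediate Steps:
1/(1/(22456 + 31694) + 7934) - 1*(-24694) = 1/(1/54150 + 7934) + 24694 = 1/(429626101/54150) + 24694 = 54150/429626101 + 24694 = 10609186992244/429626101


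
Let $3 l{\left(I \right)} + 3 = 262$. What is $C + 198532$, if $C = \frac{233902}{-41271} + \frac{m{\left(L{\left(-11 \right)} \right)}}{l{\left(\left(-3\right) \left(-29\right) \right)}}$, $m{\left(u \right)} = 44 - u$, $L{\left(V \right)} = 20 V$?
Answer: $\frac{2122118176562}{10689189} \approx 1.9853 \cdot 10^{5}$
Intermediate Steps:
$l{\left(I \right)} = \frac{259}{3}$ ($l{\left(I \right)} = -1 + \frac{1}{3} \cdot 262 = -1 + \frac{262}{3} = \frac{259}{3}$)
$C = - \frac{27893986}{10689189}$ ($C = \frac{233902}{-41271} + \frac{44 - 20 \left(-11\right)}{\frac{259}{3}} = 233902 \left(- \frac{1}{41271}\right) + \left(44 - -220\right) \frac{3}{259} = - \frac{233902}{41271} + \left(44 + 220\right) \frac{3}{259} = - \frac{233902}{41271} + 264 \cdot \frac{3}{259} = - \frac{233902}{41271} + \frac{792}{259} = - \frac{27893986}{10689189} \approx -2.6096$)
$C + 198532 = - \frac{27893986}{10689189} + 198532 = \frac{2122118176562}{10689189}$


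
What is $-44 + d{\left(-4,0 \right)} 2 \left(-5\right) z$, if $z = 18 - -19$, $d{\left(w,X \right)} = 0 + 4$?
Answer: $-1524$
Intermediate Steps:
$d{\left(w,X \right)} = 4$
$z = 37$ ($z = 18 + 19 = 37$)
$-44 + d{\left(-4,0 \right)} 2 \left(-5\right) z = -44 + 4 \cdot 2 \left(-5\right) 37 = -44 + 8 \left(-5\right) 37 = -44 - 1480 = -1524$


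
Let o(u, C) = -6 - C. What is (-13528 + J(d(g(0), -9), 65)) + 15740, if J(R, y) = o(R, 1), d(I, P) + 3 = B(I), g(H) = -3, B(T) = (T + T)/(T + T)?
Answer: 2205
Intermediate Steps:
B(T) = 1 (B(T) = (2*T)/((2*T)) = (2*T)*(1/(2*T)) = 1)
d(I, P) = -2 (d(I, P) = -3 + 1 = -2)
J(R, y) = -7 (J(R, y) = -6 - 1*1 = -6 - 1 = -7)
(-13528 + J(d(g(0), -9), 65)) + 15740 = (-13528 - 7) + 15740 = -13535 + 15740 = 2205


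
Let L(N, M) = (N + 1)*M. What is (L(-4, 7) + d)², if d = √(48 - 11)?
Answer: (-21 + √37)² ≈ 222.52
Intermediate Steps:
L(N, M) = M*(1 + N) (L(N, M) = (1 + N)*M = M*(1 + N))
d = √37 ≈ 6.0828
(L(-4, 7) + d)² = (7*(1 - 4) + √37)² = (7*(-3) + √37)² = (-21 + √37)²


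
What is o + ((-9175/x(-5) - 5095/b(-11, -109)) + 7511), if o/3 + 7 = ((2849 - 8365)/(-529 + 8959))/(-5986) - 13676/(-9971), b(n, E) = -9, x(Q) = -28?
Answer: 6817614422396941/812791111860 ≈ 8387.9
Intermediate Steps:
o = -54460034222/3225361555 (o = -21 + 3*(((2849 - 8365)/(-529 + 8959))/(-5986) - 13676/(-9971)) = -21 + 3*(-5516/8430*(-1/5986) - 13676*(-1/9971)) = -21 + 3*(-5516*1/8430*(-1/5986) + 1052/767) = -21 + 3*(-2758/4215*(-1/5986) + 1052/767) = -21 + 3*(1379/12615495 + 1052/767) = -21 + 3*(13272558433/9676084665) = -21 + 13272558433/3225361555 = -54460034222/3225361555 ≈ -16.885)
o + ((-9175/x(-5) - 5095/b(-11, -109)) + 7511) = -54460034222/3225361555 + ((-9175/(-28) - 5095/(-9)) + 7511) = -54460034222/3225361555 + ((-9175*(-1/28) - 5095*(-⅑)) + 7511) = -54460034222/3225361555 + ((9175/28 + 5095/9) + 7511) = -54460034222/3225361555 + (225235/252 + 7511) = -54460034222/3225361555 + 2118007/252 = 6817614422396941/812791111860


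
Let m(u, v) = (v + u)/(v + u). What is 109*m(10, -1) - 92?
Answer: 17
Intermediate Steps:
m(u, v) = 1 (m(u, v) = (u + v)/(u + v) = 1)
109*m(10, -1) - 92 = 109*1 - 92 = 109 - 92 = 17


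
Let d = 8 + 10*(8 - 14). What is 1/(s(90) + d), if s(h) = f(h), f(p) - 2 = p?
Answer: 1/40 ≈ 0.025000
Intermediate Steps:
f(p) = 2 + p
s(h) = 2 + h
d = -52 (d = 8 + 10*(-6) = 8 - 60 = -52)
1/(s(90) + d) = 1/((2 + 90) - 52) = 1/(92 - 52) = 1/40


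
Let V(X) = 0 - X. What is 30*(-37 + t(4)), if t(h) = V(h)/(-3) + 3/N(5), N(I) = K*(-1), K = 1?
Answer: -1160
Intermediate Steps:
N(I) = -1 (N(I) = 1*(-1) = -1)
V(X) = -X
t(h) = -3 + h/3 (t(h) = -h/(-3) + 3/(-1) = -h*(-⅓) + 3*(-1) = h/3 - 3 = -3 + h/3)
30*(-37 + t(4)) = 30*(-37 + (-3 + (⅓)*4)) = 30*(-37 + (-3 + 4/3)) = 30*(-37 - 5/3) = 30*(-116/3) = -1160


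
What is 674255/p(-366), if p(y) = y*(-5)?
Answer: 134851/366 ≈ 368.45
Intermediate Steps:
p(y) = -5*y
674255/p(-366) = 674255/((-5*(-366))) = 674255/1830 = 674255*(1/1830) = 134851/366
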